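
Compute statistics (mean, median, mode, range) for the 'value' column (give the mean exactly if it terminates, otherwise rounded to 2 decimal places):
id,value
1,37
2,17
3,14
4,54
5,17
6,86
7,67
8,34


Data: [37, 17, 14, 54, 17, 86, 67, 34]
Count: 8
Sum: 326
Mean: 326/8 = 40.75
Sorted: [14, 17, 17, 34, 37, 54, 67, 86]
Median: 35.5
Mode: 17 (2 times)
Range: 86 - 14 = 72
Min: 14, Max: 86

mean=40.75, median=35.5, mode=17, range=72


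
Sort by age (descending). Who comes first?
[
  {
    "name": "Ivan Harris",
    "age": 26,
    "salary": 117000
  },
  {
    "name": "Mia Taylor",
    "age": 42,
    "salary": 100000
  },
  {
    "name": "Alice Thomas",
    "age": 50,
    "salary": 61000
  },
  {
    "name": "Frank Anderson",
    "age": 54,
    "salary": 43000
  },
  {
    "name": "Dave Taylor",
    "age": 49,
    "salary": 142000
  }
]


Sort by: age (descending)

Sorted order:
  1. Frank Anderson (age = 54)
  2. Alice Thomas (age = 50)
  3. Dave Taylor (age = 49)
  4. Mia Taylor (age = 42)
  5. Ivan Harris (age = 26)

First: Frank Anderson

Frank Anderson


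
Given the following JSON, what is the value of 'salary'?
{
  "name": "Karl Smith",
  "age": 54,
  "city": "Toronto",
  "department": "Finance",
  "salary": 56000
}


Looking up field 'salary'
Value: 56000

56000


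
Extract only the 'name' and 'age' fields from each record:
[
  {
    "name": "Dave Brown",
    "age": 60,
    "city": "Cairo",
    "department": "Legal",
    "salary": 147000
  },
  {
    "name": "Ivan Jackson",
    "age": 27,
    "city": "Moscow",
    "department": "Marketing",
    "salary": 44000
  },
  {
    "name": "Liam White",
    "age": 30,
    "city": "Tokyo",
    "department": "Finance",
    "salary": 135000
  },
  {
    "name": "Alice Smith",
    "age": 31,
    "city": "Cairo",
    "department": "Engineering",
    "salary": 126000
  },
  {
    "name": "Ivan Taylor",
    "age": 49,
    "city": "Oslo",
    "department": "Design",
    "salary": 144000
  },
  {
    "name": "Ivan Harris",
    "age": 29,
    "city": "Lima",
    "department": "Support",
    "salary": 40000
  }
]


Original: 6 records with fields: name, age, city, department, salary
Keep: ['name', 'age']
Drop: ['city', 'department', 'salary']
Result: 6 records, 2 fields each

[
  {
    "name": "Dave Brown",
    "age": 60
  },
  {
    "name": "Ivan Jackson",
    "age": 27
  },
  {
    "name": "Liam White",
    "age": 30
  },
  {
    "name": "Alice Smith",
    "age": 31
  },
  {
    "name": "Ivan Taylor",
    "age": 49
  },
  {
    "name": "Ivan Harris",
    "age": 29
  }
]


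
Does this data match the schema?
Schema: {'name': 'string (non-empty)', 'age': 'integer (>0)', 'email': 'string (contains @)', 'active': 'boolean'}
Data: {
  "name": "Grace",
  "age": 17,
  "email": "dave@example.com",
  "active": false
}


Validating each field against schema:
  name: OK (non-empty string)
  age: OK (positive integer)
  email: OK (string with @)
  active: OK (boolean)

Result: VALID

VALID


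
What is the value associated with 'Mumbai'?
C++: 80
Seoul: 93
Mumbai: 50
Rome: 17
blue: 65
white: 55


Looking up key 'Mumbai'
Value: 50

50


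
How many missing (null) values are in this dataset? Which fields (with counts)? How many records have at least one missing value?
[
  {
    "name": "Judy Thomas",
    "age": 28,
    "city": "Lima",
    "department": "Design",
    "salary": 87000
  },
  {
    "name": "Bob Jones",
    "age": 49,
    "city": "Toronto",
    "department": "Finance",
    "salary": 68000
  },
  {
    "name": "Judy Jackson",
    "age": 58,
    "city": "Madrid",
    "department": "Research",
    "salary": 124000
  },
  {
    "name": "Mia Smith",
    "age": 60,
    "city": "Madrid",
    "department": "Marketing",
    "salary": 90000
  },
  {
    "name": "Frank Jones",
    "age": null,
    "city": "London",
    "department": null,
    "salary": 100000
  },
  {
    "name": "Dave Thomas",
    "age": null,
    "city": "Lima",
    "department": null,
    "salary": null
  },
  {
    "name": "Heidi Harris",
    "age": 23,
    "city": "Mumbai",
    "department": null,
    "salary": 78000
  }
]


Checking for missing (null) values in 7 records:

  Judy Thomas: complete
  Bob Jones: complete
  Judy Jackson: complete
  Mia Smith: complete
  Frank Jones: age, department
  Dave Thomas: age, department, salary
  Heidi Harris: department

Per field:
  name: 0 missing
  age: 2 missing
  city: 0 missing
  department: 3 missing
  salary: 1 missing

Total missing values: 6
Records with any missing: 3

6 missing values (age: 2, department: 3, salary: 1); 3 incomplete records


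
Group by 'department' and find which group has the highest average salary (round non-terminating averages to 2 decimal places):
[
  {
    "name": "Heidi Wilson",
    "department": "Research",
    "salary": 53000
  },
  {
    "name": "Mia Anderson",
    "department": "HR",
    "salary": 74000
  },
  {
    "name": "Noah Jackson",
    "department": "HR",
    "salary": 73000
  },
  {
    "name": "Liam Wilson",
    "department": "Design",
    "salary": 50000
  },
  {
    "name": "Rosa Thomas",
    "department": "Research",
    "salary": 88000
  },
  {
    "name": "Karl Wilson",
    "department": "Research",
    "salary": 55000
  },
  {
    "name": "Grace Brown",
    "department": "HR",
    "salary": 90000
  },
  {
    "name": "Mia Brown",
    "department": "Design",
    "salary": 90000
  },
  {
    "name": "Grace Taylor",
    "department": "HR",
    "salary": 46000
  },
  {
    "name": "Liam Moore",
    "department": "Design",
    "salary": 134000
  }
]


Group by: department

Groups:
  Design: 3 people, avg salary = 274000/3 ≈ $91333.33
  HR: 4 people, avg salary = 283000/4 = $70750
  Research: 3 people, avg salary = 196000/3 ≈ $65333.33

Highest average salary: Design (≈$91333.33)

Design (≈$91333.33)


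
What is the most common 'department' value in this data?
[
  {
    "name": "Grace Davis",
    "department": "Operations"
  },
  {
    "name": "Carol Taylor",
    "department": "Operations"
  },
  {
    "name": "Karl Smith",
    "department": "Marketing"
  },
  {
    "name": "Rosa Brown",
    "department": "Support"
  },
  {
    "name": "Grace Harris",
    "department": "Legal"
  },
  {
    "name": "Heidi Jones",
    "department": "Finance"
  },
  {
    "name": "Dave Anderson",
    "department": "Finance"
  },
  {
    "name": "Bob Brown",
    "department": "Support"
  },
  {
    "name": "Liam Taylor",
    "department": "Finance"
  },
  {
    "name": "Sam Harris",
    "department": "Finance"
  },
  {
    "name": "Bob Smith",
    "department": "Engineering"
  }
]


Counting 'department' values across 11 records:

  Finance: 4 ####
  Operations: 2 ##
  Support: 2 ##
  Marketing: 1 #
  Legal: 1 #
  Engineering: 1 #

Most common: Finance (4 times)

Finance (4 times)


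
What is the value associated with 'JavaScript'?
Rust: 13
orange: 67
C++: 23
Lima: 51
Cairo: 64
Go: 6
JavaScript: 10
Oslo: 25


Looking up key 'JavaScript'
Value: 10

10


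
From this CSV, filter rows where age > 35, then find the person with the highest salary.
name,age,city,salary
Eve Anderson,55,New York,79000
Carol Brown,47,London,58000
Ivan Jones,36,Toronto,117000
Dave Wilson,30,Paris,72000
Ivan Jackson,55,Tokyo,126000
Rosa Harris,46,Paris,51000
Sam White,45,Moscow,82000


Filter: age > 35
Sort by: salary (descending)

Filtered records (6):
  Ivan Jackson, age 55, salary $126000
  Ivan Jones, age 36, salary $117000
  Sam White, age 45, salary $82000
  Eve Anderson, age 55, salary $79000
  Carol Brown, age 47, salary $58000
  Rosa Harris, age 46, salary $51000

Highest salary: Ivan Jackson ($126000)

Ivan Jackson


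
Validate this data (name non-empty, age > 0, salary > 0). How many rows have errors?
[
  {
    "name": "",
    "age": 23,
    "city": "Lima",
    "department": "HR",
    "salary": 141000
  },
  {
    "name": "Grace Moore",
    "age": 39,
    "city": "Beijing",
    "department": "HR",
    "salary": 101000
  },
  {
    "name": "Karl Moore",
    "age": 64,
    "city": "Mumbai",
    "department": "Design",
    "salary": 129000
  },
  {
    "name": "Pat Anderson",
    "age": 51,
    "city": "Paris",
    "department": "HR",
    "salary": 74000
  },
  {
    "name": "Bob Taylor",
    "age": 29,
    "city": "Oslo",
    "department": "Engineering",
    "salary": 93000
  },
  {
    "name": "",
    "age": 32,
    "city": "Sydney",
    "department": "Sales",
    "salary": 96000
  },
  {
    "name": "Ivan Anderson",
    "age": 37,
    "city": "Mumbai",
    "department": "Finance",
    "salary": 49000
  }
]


Validating 7 records:
Rules: name non-empty, age > 0, salary > 0

  Row 1 (???): empty name
  Row 2 (Grace Moore): OK
  Row 3 (Karl Moore): OK
  Row 4 (Pat Anderson): OK
  Row 5 (Bob Taylor): OK
  Row 6 (???): empty name
  Row 7 (Ivan Anderson): OK

Total errors: 2

2 errors


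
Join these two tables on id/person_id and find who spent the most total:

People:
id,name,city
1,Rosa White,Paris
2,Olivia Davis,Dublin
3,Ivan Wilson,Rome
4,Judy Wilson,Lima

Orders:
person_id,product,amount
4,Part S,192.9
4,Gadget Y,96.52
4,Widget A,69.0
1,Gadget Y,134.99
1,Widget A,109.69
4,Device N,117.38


Join on: people.id = orders.person_id

Joined rows:
  Judy Wilson (Lima) bought Part S for $192.9
  Judy Wilson (Lima) bought Gadget Y for $96.52
  Judy Wilson (Lima) bought Widget A for $69.0
  Rosa White (Paris) bought Gadget Y for $134.99
  Rosa White (Paris) bought Widget A for $109.69
  Judy Wilson (Lima) bought Device N for $117.38

Total per person:
  Judy Wilson: $475.80
  Rosa White: $244.68

Top spender: Judy Wilson ($475.80)

Judy Wilson ($475.80)


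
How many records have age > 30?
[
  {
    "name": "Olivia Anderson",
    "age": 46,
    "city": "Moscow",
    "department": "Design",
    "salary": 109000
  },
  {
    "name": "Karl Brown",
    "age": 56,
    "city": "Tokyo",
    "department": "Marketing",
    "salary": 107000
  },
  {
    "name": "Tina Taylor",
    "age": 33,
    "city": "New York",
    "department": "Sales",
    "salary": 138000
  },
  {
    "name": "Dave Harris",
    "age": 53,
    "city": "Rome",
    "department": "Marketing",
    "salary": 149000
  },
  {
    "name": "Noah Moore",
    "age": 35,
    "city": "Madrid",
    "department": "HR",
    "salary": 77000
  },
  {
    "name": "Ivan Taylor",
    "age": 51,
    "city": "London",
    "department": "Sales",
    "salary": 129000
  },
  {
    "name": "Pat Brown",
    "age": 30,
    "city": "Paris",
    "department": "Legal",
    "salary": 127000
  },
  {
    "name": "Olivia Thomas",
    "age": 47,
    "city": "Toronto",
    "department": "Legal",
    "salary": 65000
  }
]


Data: 8 records
Condition: age > 30

Checking each record:
  Olivia Anderson: 46 MATCH
  Karl Brown: 56 MATCH
  Tina Taylor: 33 MATCH
  Dave Harris: 53 MATCH
  Noah Moore: 35 MATCH
  Ivan Taylor: 51 MATCH
  Pat Brown: 30
  Olivia Thomas: 47 MATCH

Count: 7

7


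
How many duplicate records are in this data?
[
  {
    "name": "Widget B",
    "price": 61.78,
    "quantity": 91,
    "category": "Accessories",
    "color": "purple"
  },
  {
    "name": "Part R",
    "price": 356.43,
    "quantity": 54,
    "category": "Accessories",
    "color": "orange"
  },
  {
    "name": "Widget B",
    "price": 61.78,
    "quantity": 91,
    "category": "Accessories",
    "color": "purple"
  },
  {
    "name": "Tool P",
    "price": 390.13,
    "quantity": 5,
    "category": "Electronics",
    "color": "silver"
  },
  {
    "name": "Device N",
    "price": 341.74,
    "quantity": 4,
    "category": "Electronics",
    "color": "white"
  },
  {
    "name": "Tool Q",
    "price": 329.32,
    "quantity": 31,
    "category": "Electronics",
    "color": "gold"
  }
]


Checking 6 records for duplicates:

  Row 1: Widget B ($61.78, qty 91)
  Row 2: Part R ($356.43, qty 54)
  Row 3: Widget B ($61.78, qty 91) <-- DUPLICATE
  Row 4: Tool P ($390.13, qty 5)
  Row 5: Device N ($341.74, qty 4)
  Row 6: Tool Q ($329.32, qty 31)

Duplicates found: 1
Unique records: 5

1 duplicates, 5 unique


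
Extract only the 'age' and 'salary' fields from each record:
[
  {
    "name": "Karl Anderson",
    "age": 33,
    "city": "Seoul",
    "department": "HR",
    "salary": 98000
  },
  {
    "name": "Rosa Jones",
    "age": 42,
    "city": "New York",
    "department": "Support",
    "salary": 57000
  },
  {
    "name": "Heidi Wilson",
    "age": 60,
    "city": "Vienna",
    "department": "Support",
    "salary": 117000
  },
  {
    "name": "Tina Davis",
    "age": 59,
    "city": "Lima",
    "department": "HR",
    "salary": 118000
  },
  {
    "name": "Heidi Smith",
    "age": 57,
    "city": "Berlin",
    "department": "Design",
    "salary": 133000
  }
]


Original: 5 records with fields: name, age, city, department, salary
Keep: ['age', 'salary']
Drop: ['name', 'city', 'department']
Result: 5 records, 2 fields each

[
  {
    "age": 33,
    "salary": 98000
  },
  {
    "age": 42,
    "salary": 57000
  },
  {
    "age": 60,
    "salary": 117000
  },
  {
    "age": 59,
    "salary": 118000
  },
  {
    "age": 57,
    "salary": 133000
  }
]


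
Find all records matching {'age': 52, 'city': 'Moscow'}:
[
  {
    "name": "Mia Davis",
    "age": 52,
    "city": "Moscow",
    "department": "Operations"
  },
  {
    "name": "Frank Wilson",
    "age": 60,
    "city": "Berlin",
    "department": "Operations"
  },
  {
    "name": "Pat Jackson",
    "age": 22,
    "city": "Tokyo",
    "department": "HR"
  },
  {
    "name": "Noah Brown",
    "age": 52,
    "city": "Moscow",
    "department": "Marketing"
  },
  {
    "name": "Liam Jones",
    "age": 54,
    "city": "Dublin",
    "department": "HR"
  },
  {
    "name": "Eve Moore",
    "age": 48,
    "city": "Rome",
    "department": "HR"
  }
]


Search criteria: {'age': 52, 'city': 'Moscow'}

Checking 6 records:
  Mia Davis: {age: 52, city: Moscow} <-- MATCH
  Frank Wilson: {age: 60, city: Berlin}
  Pat Jackson: {age: 22, city: Tokyo}
  Noah Brown: {age: 52, city: Moscow} <-- MATCH
  Liam Jones: {age: 54, city: Dublin}
  Eve Moore: {age: 48, city: Rome}

Matches: ["Mia Davis", "Noah Brown"]

["Mia Davis", "Noah Brown"]


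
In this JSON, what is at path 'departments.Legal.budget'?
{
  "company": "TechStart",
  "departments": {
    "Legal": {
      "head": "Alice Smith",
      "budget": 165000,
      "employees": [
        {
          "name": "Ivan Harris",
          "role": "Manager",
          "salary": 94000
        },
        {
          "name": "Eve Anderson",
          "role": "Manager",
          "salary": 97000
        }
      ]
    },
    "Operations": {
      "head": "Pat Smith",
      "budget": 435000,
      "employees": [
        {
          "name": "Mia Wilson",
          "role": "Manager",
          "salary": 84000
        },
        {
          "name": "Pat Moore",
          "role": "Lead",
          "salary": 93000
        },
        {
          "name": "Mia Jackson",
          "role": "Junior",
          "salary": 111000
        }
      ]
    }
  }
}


Path: departments.Legal.budget

Navigate:
  -> departments
  -> Legal
  -> budget = 165000

165000


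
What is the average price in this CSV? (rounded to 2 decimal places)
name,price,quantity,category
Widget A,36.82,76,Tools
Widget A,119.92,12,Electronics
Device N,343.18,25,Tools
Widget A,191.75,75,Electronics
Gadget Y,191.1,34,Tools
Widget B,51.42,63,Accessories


Computing average price:
Values: [36.82, 119.92, 343.18, 191.75, 191.1, 51.42]
Sum = 934.19
Count = 6
Average = 934.19/6 ≈ 155.70 (rounded to 2 decimal places)

155.70


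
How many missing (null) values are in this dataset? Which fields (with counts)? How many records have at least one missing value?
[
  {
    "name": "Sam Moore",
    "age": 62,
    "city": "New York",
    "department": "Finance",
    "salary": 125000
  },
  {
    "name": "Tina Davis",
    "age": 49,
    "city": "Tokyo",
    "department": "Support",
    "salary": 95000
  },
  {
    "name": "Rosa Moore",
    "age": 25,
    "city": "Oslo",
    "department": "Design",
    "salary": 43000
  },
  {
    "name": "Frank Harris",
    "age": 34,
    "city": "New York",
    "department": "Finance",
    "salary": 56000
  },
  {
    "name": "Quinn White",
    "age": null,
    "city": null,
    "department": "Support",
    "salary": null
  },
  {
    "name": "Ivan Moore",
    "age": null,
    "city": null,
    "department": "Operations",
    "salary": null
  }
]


Checking for missing (null) values in 6 records:

  Sam Moore: complete
  Tina Davis: complete
  Rosa Moore: complete
  Frank Harris: complete
  Quinn White: age, city, salary
  Ivan Moore: age, city, salary

Per field:
  name: 0 missing
  age: 2 missing
  city: 2 missing
  department: 0 missing
  salary: 2 missing

Total missing values: 6
Records with any missing: 2

6 missing values (age: 2, city: 2, salary: 2); 2 incomplete records


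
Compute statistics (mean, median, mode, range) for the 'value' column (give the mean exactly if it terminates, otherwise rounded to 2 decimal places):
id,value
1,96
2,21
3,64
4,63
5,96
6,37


Data: [96, 21, 64, 63, 96, 37]
Count: 6
Sum: 377
Mean: 377/6 ≈ 62.83 (rounded to 2 decimal places)
Sorted: [21, 37, 63, 64, 96, 96]
Median: 63.5
Mode: 96 (2 times)
Range: 96 - 21 = 75
Min: 21, Max: 96

mean≈62.83, median=63.5, mode=96, range=75


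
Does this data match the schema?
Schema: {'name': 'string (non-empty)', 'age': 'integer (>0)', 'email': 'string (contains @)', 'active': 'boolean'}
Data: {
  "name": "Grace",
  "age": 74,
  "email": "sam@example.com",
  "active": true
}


Validating each field against schema:
  name: OK (non-empty string)
  age: OK (positive integer)
  email: OK (string with @)
  active: OK (boolean)

Result: VALID

VALID


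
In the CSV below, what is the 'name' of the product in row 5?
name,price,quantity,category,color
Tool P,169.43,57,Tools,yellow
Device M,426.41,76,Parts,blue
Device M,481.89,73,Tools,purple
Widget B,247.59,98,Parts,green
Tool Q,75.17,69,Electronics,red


Query: Row 5 ('Tool Q'), column 'name'
Value: Tool Q

Tool Q


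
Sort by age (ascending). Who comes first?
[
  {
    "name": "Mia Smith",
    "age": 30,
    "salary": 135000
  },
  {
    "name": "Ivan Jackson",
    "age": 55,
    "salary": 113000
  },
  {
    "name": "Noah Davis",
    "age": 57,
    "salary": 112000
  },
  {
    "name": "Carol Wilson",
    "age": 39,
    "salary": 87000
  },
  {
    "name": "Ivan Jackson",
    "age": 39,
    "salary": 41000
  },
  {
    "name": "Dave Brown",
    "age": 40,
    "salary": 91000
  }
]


Sort by: age (ascending)

Sorted order:
  1. Mia Smith (age = 30)
  2. Carol Wilson (age = 39)
  3. Ivan Jackson (age = 39)
  4. Dave Brown (age = 40)
  5. Ivan Jackson (age = 55)
  6. Noah Davis (age = 57)

First: Mia Smith

Mia Smith


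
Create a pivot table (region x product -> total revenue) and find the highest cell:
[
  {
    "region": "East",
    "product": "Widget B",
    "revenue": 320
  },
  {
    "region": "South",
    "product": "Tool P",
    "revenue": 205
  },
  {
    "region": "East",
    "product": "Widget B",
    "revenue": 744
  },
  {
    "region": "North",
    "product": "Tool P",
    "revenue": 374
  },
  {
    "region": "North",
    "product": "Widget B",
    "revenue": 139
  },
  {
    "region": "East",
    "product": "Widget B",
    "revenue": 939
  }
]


Pivot: region (rows) x product (columns) -> total revenue

     Tool P        Widget B    
East             0          2003  
North          374           139  
South          205             0  

Highest: East / Widget B = $2003

East / Widget B = $2003


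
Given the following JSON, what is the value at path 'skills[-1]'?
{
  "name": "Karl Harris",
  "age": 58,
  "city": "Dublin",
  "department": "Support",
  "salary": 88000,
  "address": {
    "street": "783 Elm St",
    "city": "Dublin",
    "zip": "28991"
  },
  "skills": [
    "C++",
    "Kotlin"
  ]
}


Query: skills[-1]
Path: skills -> last element
Value: Kotlin

Kotlin


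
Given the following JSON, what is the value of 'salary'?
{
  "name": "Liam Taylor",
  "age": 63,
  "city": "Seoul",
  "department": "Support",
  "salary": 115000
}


Looking up field 'salary'
Value: 115000

115000


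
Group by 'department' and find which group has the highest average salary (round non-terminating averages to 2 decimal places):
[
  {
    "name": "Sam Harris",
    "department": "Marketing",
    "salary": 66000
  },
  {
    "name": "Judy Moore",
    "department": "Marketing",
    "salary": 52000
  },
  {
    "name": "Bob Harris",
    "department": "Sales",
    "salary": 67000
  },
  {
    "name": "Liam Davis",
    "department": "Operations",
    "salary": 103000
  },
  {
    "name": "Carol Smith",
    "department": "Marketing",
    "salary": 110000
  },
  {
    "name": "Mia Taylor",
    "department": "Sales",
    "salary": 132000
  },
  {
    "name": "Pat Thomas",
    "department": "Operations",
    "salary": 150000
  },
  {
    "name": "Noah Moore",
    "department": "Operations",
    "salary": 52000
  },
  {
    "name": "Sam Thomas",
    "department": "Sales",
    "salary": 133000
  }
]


Group by: department

Groups:
  Marketing: 3 people, avg salary = 228000/3 = $76000
  Operations: 3 people, avg salary = 305000/3 ≈ $101666.67
  Sales: 3 people, avg salary = 332000/3 ≈ $110666.67

Highest average salary: Sales (≈$110666.67)

Sales (≈$110666.67)


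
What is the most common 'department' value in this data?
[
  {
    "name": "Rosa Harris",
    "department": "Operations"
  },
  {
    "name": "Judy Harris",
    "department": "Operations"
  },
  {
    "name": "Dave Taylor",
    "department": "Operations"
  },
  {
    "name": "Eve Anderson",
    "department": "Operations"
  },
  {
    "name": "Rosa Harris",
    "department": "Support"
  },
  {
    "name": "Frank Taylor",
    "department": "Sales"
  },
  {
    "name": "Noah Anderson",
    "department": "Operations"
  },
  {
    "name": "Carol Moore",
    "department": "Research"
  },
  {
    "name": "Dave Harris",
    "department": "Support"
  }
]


Counting 'department' values across 9 records:

  Operations: 5 #####
  Support: 2 ##
  Sales: 1 #
  Research: 1 #

Most common: Operations (5 times)

Operations (5 times)


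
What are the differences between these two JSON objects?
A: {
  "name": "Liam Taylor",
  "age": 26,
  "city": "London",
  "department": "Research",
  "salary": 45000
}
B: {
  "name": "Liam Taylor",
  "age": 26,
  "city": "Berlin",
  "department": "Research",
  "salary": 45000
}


Comparing each field (in key order):
  name: same
  age: same
  city: DIFFERENT
  department: same
  salary: same
Differences:
  city: London -> Berlin

1 field(s) changed

1 change: city


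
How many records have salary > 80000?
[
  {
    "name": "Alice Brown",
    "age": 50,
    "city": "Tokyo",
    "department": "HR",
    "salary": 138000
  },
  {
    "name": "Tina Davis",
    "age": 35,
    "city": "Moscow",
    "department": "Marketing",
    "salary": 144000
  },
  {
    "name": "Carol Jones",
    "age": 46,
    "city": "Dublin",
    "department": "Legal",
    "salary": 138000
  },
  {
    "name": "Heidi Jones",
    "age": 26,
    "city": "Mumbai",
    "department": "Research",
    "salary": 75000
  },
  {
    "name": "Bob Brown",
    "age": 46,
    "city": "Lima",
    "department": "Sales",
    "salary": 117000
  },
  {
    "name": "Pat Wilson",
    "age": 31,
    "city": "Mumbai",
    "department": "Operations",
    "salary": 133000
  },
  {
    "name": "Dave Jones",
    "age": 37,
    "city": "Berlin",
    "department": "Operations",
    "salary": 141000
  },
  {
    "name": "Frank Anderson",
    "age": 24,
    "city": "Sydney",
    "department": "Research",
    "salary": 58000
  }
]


Data: 8 records
Condition: salary > 80000

Checking each record:
  Alice Brown: 138000 MATCH
  Tina Davis: 144000 MATCH
  Carol Jones: 138000 MATCH
  Heidi Jones: 75000
  Bob Brown: 117000 MATCH
  Pat Wilson: 133000 MATCH
  Dave Jones: 141000 MATCH
  Frank Anderson: 58000

Count: 6

6


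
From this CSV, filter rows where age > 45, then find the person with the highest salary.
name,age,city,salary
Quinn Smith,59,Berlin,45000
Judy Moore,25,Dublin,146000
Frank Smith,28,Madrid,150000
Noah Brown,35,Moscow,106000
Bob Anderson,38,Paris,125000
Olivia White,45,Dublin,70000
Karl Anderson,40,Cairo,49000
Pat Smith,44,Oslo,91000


Filter: age > 45
Sort by: salary (descending)

Filtered records (1):
  Quinn Smith, age 59, salary $45000

Highest salary: Quinn Smith ($45000)

Quinn Smith


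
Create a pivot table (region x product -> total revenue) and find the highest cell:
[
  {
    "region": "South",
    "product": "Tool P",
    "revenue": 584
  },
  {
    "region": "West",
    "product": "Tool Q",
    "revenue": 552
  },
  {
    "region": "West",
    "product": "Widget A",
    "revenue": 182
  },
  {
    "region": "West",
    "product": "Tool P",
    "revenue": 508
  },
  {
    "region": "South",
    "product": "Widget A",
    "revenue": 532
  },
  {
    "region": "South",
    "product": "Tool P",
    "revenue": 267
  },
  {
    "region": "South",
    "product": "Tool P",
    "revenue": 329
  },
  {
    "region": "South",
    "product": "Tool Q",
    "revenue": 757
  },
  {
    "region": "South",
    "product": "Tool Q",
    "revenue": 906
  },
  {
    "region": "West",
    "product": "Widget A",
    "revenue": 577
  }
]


Pivot: region (rows) x product (columns) -> total revenue

     Tool P        Tool Q        Widget A    
South         1180          1663           532  
West           508           552           759  

Highest: South / Tool Q = $1663

South / Tool Q = $1663


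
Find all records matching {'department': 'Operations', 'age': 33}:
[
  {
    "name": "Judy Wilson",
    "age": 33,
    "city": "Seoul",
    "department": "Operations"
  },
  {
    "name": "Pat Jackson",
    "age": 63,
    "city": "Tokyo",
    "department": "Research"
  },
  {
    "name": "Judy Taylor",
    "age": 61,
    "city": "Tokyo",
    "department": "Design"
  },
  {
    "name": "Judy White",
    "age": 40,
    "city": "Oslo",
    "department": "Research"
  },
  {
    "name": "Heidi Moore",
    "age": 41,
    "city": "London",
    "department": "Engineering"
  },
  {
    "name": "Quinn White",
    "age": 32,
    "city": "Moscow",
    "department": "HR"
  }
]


Search criteria: {'department': 'Operations', 'age': 33}

Checking 6 records:
  Judy Wilson: {department: Operations, age: 33} <-- MATCH
  Pat Jackson: {department: Research, age: 63}
  Judy Taylor: {department: Design, age: 61}
  Judy White: {department: Research, age: 40}
  Heidi Moore: {department: Engineering, age: 41}
  Quinn White: {department: HR, age: 32}

Matches: ["Judy Wilson"]

["Judy Wilson"]


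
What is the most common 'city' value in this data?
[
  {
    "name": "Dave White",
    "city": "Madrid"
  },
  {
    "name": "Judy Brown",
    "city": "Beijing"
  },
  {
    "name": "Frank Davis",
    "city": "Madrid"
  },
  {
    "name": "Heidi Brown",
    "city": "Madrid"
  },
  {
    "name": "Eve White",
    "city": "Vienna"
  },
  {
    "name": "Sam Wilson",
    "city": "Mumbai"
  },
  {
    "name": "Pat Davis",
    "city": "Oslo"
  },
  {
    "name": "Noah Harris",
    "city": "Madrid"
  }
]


Counting 'city' values across 8 records:

  Madrid: 4 ####
  Beijing: 1 #
  Vienna: 1 #
  Mumbai: 1 #
  Oslo: 1 #

Most common: Madrid (4 times)

Madrid (4 times)


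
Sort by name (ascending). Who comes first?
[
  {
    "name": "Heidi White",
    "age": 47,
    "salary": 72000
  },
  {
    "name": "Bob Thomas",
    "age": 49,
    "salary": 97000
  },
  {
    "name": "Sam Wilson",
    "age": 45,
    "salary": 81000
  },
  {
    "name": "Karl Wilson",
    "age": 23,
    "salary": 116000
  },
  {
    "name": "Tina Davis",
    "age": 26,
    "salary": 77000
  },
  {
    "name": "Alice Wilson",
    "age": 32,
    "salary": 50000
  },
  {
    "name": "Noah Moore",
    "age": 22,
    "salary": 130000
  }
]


Sort by: name (ascending)

Sorted order:
  1. Alice Wilson (name = Alice Wilson)
  2. Bob Thomas (name = Bob Thomas)
  3. Heidi White (name = Heidi White)
  4. Karl Wilson (name = Karl Wilson)
  5. Noah Moore (name = Noah Moore)
  6. Sam Wilson (name = Sam Wilson)
  7. Tina Davis (name = Tina Davis)

First: Alice Wilson

Alice Wilson


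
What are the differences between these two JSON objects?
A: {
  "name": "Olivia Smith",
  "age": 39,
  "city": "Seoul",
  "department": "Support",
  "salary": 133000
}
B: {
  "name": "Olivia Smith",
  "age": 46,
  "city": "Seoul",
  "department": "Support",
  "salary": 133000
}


Comparing each field (in key order):
  name: same
  age: DIFFERENT
  city: same
  department: same
  salary: same
Differences:
  age: 39 -> 46

1 field(s) changed

1 change: age


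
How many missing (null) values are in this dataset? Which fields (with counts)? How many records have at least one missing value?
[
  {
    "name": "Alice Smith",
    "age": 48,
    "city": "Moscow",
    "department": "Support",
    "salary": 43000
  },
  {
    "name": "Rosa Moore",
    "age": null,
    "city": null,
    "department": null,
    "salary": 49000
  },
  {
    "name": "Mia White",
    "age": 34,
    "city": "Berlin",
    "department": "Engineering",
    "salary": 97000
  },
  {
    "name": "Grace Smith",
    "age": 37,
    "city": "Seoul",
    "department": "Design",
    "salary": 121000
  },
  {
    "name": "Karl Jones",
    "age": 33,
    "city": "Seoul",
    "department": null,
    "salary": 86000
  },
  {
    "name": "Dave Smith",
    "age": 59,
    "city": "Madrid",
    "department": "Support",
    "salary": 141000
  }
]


Checking for missing (null) values in 6 records:

  Alice Smith: complete
  Rosa Moore: age, city, department
  Mia White: complete
  Grace Smith: complete
  Karl Jones: department
  Dave Smith: complete

Per field:
  name: 0 missing
  age: 1 missing
  city: 1 missing
  department: 2 missing
  salary: 0 missing

Total missing values: 4
Records with any missing: 2

4 missing values (age: 1, city: 1, department: 2); 2 incomplete records


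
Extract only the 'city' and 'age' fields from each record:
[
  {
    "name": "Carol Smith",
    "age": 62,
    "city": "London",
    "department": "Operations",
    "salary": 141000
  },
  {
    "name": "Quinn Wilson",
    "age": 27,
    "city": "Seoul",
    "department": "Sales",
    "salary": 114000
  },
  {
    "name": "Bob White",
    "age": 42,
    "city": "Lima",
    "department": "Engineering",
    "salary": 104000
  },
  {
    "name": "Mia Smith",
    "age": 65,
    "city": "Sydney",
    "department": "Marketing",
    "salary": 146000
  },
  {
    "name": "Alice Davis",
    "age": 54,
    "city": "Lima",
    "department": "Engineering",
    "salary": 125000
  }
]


Original: 5 records with fields: name, age, city, department, salary
Keep: ['city', 'age']
Drop: ['name', 'department', 'salary']
Result: 5 records, 2 fields each

[
  {
    "city": "London",
    "age": 62
  },
  {
    "city": "Seoul",
    "age": 27
  },
  {
    "city": "Lima",
    "age": 42
  },
  {
    "city": "Sydney",
    "age": 65
  },
  {
    "city": "Lima",
    "age": 54
  }
]


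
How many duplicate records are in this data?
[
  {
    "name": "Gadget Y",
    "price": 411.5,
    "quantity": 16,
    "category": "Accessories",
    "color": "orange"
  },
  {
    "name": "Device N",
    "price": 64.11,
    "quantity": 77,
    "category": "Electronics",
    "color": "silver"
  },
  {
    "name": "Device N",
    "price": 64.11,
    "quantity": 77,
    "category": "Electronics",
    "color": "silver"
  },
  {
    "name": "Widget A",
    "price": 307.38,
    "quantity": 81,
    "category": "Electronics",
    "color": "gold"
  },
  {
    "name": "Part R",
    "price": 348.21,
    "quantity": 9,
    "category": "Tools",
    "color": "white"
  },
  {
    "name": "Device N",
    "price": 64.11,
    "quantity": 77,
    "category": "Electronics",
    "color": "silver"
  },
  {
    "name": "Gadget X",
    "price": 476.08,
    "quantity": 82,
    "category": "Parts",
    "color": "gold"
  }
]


Checking 7 records for duplicates:

  Row 1: Gadget Y ($411.5, qty 16)
  Row 2: Device N ($64.11, qty 77)
  Row 3: Device N ($64.11, qty 77) <-- DUPLICATE
  Row 4: Widget A ($307.38, qty 81)
  Row 5: Part R ($348.21, qty 9)
  Row 6: Device N ($64.11, qty 77) <-- DUPLICATE
  Row 7: Gadget X ($476.08, qty 82)

Duplicates found: 2
Unique records: 5

2 duplicates, 5 unique


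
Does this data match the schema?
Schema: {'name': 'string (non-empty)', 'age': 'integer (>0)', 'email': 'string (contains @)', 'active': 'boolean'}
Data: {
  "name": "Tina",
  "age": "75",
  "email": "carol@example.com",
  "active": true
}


Validating each field against schema:
  name: OK (non-empty string)
  age: FAIL ("75" is not an integer)
  email: OK (string with @)
  active: OK (boolean)

Result: INVALID (1 error: age)

INVALID (1 error: age)


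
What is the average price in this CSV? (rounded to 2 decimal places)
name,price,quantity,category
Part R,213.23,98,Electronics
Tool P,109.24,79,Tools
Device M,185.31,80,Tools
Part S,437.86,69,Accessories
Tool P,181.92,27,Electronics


Computing average price:
Values: [213.23, 109.24, 185.31, 437.86, 181.92]
Sum = 1127.56
Count = 5
Average = 1127.56/5 = 225.512 exactly -> 225.51 (rounded half-up to 2 decimal places)

225.51


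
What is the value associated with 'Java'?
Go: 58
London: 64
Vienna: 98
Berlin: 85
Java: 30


Looking up key 'Java'
Value: 30

30


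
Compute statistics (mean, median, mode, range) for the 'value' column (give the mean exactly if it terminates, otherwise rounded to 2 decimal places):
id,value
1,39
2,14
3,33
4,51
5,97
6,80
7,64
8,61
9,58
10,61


Data: [39, 14, 33, 51, 97, 80, 64, 61, 58, 61]
Count: 10
Sum: 558
Mean: 558/10 = 55.8
Sorted: [14, 33, 39, 51, 58, 61, 61, 64, 80, 97]
Median: 59.5
Mode: 61 (2 times)
Range: 97 - 14 = 83
Min: 14, Max: 97

mean=55.8, median=59.5, mode=61, range=83


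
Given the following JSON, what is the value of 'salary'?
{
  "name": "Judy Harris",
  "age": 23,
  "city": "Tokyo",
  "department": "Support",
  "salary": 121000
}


Looking up field 'salary'
Value: 121000

121000


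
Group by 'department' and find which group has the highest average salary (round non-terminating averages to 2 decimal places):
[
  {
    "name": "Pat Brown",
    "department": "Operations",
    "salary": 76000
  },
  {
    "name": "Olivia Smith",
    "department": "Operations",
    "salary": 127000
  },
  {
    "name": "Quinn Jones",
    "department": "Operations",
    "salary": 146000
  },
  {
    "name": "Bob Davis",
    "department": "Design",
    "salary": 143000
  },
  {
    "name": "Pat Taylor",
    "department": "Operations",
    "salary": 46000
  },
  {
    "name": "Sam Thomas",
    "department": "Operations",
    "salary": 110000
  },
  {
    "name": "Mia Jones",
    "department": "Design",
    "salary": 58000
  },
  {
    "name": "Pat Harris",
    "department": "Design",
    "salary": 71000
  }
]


Group by: department

Groups:
  Design: 3 people, avg salary = 272000/3 ≈ $90666.67
  Operations: 5 people, avg salary = 505000/5 = $101000

Highest average salary: Operations ($101000)

Operations ($101000)


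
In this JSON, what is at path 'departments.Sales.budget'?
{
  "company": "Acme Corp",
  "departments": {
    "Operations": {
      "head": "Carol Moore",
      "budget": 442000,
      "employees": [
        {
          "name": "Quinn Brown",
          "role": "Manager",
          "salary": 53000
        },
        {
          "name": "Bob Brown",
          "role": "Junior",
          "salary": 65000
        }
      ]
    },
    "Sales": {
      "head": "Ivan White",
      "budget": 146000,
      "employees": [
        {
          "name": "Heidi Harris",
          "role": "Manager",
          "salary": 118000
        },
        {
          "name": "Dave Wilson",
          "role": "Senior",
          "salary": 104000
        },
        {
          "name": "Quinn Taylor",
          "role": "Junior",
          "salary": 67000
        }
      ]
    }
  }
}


Path: departments.Sales.budget

Navigate:
  -> departments
  -> Sales
  -> budget = 146000

146000


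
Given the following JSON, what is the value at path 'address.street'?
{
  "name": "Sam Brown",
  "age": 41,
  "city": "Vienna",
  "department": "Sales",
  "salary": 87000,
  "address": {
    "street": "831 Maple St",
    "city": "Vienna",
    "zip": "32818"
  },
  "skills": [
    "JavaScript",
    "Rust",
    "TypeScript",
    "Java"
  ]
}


Query: address.street
Path: address -> street
Value: 831 Maple St

831 Maple St


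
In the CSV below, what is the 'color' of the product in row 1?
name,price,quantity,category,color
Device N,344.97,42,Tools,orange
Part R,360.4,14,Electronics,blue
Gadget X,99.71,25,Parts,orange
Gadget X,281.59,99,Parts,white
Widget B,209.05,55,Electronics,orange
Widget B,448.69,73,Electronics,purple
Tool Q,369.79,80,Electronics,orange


Query: Row 1 ('Device N'), column 'color'
Value: orange

orange


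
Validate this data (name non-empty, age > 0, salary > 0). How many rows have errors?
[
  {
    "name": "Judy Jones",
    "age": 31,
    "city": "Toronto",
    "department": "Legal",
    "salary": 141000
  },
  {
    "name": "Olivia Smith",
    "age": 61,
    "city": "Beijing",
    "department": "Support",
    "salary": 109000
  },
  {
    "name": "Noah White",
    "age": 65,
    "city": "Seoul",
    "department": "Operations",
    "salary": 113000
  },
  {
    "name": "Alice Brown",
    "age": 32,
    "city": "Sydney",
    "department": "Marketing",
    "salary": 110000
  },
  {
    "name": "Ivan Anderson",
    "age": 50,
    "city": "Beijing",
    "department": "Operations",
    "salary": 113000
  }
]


Validating 5 records:
Rules: name non-empty, age > 0, salary > 0

  Row 1 (Judy Jones): OK
  Row 2 (Olivia Smith): OK
  Row 3 (Noah White): OK
  Row 4 (Alice Brown): OK
  Row 5 (Ivan Anderson): OK

Total errors: 0

0 errors


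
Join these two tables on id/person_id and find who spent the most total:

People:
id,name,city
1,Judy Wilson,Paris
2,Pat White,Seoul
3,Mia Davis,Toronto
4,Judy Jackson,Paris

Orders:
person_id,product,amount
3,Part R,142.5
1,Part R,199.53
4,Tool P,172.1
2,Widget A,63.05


Join on: people.id = orders.person_id

Joined rows:
  Mia Davis (Toronto) bought Part R for $142.5
  Judy Wilson (Paris) bought Part R for $199.53
  Judy Jackson (Paris) bought Tool P for $172.1
  Pat White (Seoul) bought Widget A for $63.05

Total per person:
  Judy Wilson: $199.53
  Judy Jackson: $172.10
  Mia Davis: $142.50
  Pat White: $63.05

Top spender: Judy Wilson ($199.53)

Judy Wilson ($199.53)


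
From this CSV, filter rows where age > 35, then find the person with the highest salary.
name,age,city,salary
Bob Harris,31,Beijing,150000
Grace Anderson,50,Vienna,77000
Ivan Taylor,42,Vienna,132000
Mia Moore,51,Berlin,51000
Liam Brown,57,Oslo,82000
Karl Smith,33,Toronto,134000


Filter: age > 35
Sort by: salary (descending)

Filtered records (4):
  Ivan Taylor, age 42, salary $132000
  Liam Brown, age 57, salary $82000
  Grace Anderson, age 50, salary $77000
  Mia Moore, age 51, salary $51000

Highest salary: Ivan Taylor ($132000)

Ivan Taylor


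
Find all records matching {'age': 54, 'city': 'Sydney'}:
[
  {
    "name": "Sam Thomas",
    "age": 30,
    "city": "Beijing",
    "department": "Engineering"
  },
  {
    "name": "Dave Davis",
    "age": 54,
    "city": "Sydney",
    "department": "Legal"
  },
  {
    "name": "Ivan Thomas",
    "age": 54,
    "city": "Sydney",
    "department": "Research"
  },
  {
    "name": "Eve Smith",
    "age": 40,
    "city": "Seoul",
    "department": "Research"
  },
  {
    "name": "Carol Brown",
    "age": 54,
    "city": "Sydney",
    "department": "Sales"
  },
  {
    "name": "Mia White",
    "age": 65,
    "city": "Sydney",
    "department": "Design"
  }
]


Search criteria: {'age': 54, 'city': 'Sydney'}

Checking 6 records:
  Sam Thomas: {age: 30, city: Beijing}
  Dave Davis: {age: 54, city: Sydney} <-- MATCH
  Ivan Thomas: {age: 54, city: Sydney} <-- MATCH
  Eve Smith: {age: 40, city: Seoul}
  Carol Brown: {age: 54, city: Sydney} <-- MATCH
  Mia White: {age: 65, city: Sydney}

Matches: ["Dave Davis", "Ivan Thomas", "Carol Brown"]

["Dave Davis", "Ivan Thomas", "Carol Brown"]


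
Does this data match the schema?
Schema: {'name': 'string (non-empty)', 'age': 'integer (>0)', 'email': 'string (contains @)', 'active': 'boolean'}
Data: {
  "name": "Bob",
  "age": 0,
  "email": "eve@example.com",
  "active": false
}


Validating each field against schema:
  name: OK (non-empty string)
  age: FAIL (0 is not > 0)
  email: OK (string with @)
  active: OK (boolean)

Result: INVALID (1 error: age)

INVALID (1 error: age)
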